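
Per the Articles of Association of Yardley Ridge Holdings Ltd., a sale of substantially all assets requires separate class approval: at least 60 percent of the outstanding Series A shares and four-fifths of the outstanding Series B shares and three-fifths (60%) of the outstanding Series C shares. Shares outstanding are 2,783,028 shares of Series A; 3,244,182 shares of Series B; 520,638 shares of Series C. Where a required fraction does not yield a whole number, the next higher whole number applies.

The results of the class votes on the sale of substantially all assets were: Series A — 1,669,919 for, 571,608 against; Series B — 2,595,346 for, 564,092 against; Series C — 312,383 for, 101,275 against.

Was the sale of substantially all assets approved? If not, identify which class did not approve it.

Series A: 3/5 of 2783028 = 1669816.80, rounded up to 1669817; 1,669,817 required, 1,669,919 in favor — approved.
Series B: 4/5 of 3244182 = 2595345.60, rounded up to 2595346; 2,595,346 required, 2,595,346 in favor — approved.
Series C: 3/5 of 520638 = 312382.80, rounded up to 312383; 312,383 required, 312,383 in favor — approved.

Approved — every class gave the required vote.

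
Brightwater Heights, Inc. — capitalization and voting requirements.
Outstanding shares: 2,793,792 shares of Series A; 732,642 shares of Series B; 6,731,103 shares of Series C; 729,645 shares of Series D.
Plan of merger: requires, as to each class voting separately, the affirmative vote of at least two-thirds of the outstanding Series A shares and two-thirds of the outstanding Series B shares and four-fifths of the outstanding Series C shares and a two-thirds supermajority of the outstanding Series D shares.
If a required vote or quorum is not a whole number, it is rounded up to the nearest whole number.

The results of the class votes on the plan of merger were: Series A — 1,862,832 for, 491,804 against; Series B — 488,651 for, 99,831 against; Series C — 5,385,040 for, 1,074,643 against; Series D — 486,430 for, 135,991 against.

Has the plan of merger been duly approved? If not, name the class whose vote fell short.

Series A: 2/3 of 2793792 = 1862528; 1,862,528 required, 1,862,832 in favor — approved.
Series B: 2/3 of 732642 = 488428; 488,428 required, 488,651 in favor — approved.
Series C: 4/5 of 6731103 = 5384882.40, rounded up to 5384883; 5,384,883 required, 5,385,040 in favor — approved.
Series D: 2/3 of 729645 = 486430; 486,430 required, 486,430 in favor — approved.

Approved — every class gave the required vote.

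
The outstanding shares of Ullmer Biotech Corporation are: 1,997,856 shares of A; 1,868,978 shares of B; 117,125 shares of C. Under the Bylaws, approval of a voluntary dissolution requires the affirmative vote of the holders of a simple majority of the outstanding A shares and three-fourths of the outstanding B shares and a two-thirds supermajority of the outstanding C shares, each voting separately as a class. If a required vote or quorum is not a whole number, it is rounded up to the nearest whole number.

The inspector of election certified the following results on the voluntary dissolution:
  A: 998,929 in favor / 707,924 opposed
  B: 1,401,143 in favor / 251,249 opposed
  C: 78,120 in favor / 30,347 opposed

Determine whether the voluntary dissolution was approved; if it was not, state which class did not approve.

Not approved — the B shares did not give the required vote.

A: a majority of 1997856 is 998929; 998,929 required, 998,929 in favor — approved.
B: 3/4 of 1868978 = 1401733.50, rounded up to 1401734; 1,401,734 required, 1,401,143 in favor — not approved.
C: 2/3 of 117125 = 78083.33, rounded up to 78084; 78,084 required, 78,120 in favor — approved.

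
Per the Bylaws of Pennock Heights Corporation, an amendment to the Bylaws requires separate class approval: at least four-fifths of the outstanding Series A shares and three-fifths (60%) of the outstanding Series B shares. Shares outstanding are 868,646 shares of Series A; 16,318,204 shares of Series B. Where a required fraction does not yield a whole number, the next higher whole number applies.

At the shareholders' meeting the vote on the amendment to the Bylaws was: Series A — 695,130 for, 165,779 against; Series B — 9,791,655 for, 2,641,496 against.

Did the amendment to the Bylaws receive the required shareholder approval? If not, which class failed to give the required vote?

Approved — every class gave the required vote.

Series A: 4/5 of 868646 = 694916.80, rounded up to 694917; 694,917 required, 695,130 in favor — approved.
Series B: 3/5 of 16318204 = 9790922.40, rounded up to 9790923; 9,790,923 required, 9,791,655 in favor — approved.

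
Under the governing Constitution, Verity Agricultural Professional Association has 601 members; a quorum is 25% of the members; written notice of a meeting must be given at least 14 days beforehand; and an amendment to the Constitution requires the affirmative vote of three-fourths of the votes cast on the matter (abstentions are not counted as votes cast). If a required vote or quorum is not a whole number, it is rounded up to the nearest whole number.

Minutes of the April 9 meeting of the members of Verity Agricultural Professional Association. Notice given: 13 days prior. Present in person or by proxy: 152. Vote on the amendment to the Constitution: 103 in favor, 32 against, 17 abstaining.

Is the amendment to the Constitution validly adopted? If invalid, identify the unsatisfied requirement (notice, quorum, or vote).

Invalid — notice requirement not satisfied.

Notice: 13 days given; 14 required. Not satisfied.
Quorum: 25% of 601 = 150.25, rounded up to 151; 152 present. Satisfied.
Vote: requires three-fourths of the votes cast (152 − 17 abstaining = 135); 3/4 of 135 = 101.25, rounded up to 102, so 102 needed; 103 in favor. Satisfied.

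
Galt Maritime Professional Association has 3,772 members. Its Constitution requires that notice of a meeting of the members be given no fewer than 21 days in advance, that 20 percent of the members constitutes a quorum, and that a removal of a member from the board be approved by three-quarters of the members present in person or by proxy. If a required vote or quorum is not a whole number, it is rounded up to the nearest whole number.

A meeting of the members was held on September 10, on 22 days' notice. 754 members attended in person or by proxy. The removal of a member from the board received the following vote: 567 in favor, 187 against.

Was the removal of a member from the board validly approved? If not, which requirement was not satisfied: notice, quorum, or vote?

Notice: 22 days given; 21 required. Satisfied.
Quorum: 20% of 3,772 = 754.40, rounded up to 755; 754 present. Not satisfied.
Vote: requires three-fourths of those present (754); 3/4 of 754 = 565.50, rounded up to 566, so 566 needed; 567 in favor. Satisfied.

Invalid — quorum requirement not satisfied.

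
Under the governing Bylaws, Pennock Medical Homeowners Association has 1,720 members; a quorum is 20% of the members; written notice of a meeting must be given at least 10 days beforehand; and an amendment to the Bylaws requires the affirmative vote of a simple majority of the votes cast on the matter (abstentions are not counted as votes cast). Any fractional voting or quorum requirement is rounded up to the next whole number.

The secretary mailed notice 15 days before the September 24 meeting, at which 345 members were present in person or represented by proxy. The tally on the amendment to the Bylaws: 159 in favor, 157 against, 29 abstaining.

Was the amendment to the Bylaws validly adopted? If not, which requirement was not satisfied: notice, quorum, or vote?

Notice: 15 days given; 10 required. Satisfied.
Quorum: 20% of 1,720 = 344; 345 present. Satisfied.
Vote: requires a majority of the votes cast (345 − 29 abstaining = 316); a majority of 316 is 159, so 159 needed; 159 in favor. Satisfied.

Valid — all requirements satisfied.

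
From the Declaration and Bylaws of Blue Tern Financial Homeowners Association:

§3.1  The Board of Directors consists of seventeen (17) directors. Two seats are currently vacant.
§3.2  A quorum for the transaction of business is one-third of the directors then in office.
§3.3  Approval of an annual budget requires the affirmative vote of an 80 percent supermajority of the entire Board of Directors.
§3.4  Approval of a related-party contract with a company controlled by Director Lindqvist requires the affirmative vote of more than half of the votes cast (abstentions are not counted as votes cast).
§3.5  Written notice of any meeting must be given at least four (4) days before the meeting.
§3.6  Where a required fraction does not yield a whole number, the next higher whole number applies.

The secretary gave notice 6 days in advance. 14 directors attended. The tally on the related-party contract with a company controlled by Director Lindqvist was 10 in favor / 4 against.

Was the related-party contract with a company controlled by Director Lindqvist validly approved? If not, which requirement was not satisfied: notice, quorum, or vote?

Valid — all requirements satisfied.

Notice: 6 days given; 4 required (6 ≥ 4). Satisfied.
Quorum: 14 present; quorum is 5. Satisfied.
Vote: the related-party contract with a company controlled by Director Lindqvist requires a majority of the votes cast (14). A majority of 14 is 8, so 8 affirmative votes are needed; 10 voted in favor. Satisfied.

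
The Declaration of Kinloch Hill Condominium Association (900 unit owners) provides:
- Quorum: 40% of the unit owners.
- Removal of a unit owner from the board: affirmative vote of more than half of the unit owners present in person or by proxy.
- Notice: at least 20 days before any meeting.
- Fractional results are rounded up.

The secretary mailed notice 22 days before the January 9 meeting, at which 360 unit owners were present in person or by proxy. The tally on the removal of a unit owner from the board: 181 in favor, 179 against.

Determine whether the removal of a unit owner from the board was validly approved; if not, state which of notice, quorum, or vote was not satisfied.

Valid — all requirements satisfied.

Notice: 22 days given; 20 required. Satisfied.
Quorum: 40% of 900 = 360; 360 present. Satisfied.
Vote: requires a majority of those present (360); a majority of 360 is 181, so 181 needed; 181 in favor. Satisfied.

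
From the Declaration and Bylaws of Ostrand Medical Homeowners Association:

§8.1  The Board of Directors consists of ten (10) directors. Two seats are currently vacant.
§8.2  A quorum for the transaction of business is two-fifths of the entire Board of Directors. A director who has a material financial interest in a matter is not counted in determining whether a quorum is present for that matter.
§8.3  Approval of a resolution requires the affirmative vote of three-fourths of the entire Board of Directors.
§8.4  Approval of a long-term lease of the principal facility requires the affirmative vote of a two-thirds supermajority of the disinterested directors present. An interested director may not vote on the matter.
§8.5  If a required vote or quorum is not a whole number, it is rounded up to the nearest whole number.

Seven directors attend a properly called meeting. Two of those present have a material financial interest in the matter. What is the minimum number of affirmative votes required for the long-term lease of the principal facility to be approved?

The long-term lease of the principal facility requires two-thirds of the disinterested directors present (7 − 2 = 5).
2/3 of 5 = 3.33, rounded up to 4.

4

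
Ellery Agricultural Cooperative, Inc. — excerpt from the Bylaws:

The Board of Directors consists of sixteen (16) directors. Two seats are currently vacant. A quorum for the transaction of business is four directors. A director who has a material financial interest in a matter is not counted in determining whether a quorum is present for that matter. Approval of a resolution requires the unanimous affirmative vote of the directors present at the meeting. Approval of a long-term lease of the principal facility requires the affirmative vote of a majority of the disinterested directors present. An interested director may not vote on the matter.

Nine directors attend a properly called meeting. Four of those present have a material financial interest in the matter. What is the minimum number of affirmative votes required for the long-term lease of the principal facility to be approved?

The long-term lease of the principal facility requires a majority of the disinterested directors present (9 − 4 = 5).
A majority of 5 is 3.

3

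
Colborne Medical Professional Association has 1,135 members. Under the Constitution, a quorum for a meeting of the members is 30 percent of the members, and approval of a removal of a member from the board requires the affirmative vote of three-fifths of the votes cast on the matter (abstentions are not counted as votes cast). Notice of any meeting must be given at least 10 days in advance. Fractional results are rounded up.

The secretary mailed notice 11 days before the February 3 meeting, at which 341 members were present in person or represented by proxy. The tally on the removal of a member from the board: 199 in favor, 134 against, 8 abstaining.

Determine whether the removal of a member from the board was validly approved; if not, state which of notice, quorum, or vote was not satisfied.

Notice: 11 days given; 10 required. Satisfied.
Quorum: 30% of 1,135 = 340.50, rounded up to 341; 341 present. Satisfied.
Vote: requires three-fifths of the votes cast (341 − 8 abstaining = 333); 3/5 of 333 = 199.80, rounded up to 200, so 200 needed; 199 in favor. Not satisfied.

Invalid — vote requirement not satisfied.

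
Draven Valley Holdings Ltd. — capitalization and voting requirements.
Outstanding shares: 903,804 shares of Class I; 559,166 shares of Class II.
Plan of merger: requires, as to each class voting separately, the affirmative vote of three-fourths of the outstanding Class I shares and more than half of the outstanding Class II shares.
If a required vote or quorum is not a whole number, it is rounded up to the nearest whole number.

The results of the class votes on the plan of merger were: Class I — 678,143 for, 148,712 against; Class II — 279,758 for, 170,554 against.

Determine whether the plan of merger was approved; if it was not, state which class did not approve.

Class I: 3/4 of 903804 = 677853; 677,853 required, 678,143 in favor — approved.
Class II: a majority of 559166 is 279584; 279,584 required, 279,758 in favor — approved.

Approved — every class gave the required vote.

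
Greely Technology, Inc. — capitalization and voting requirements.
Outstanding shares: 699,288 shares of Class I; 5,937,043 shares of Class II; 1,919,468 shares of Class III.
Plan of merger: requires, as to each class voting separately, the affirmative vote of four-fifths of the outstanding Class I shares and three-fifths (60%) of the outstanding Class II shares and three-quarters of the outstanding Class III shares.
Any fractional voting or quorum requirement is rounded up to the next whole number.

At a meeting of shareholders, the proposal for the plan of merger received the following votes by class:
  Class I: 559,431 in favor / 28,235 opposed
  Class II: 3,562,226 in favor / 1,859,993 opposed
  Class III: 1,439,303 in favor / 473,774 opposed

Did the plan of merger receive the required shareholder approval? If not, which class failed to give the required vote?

Not approved — the Class III shares did not give the required vote.

Class I: 4/5 of 699288 = 559430.40, rounded up to 559431; 559,431 required, 559,431 in favor — approved.
Class II: 3/5 of 5937043 = 3562225.80, rounded up to 3562226; 3,562,226 required, 3,562,226 in favor — approved.
Class III: 3/4 of 1919468 = 1439601; 1,439,601 required, 1,439,303 in favor — not approved.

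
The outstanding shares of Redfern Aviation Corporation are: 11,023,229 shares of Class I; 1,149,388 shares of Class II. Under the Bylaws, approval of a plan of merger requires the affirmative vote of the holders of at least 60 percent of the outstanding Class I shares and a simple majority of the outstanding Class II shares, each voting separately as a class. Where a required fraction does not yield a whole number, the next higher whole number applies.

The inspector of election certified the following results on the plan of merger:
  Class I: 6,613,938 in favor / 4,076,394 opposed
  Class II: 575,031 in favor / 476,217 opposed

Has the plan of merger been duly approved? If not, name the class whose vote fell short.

Class I: 3/5 of 11023229 = 6613937.40, rounded up to 6613938; 6,613,938 required, 6,613,938 in favor — approved.
Class II: a majority of 1149388 is 574695; 574,695 required, 575,031 in favor — approved.

Approved — every class gave the required vote.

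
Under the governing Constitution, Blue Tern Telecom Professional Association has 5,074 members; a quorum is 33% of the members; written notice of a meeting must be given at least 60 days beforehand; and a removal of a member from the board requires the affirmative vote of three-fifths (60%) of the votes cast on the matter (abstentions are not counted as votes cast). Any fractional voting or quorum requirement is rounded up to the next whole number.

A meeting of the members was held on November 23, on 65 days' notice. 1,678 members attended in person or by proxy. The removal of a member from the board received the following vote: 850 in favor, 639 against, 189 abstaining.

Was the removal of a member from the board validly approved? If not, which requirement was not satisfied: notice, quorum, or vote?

Notice: 65 days given; 60 required. Satisfied.
Quorum: 33% of 5,074 = 1,674.42, rounded up to 1,675; 1,678 present. Satisfied.
Vote: requires three-fifths of the votes cast (1,678 − 189 abstaining = 1,489); 3/5 of 1489 = 893.40, rounded up to 894, so 894 needed; 850 in favor. Not satisfied.

Invalid — vote requirement not satisfied.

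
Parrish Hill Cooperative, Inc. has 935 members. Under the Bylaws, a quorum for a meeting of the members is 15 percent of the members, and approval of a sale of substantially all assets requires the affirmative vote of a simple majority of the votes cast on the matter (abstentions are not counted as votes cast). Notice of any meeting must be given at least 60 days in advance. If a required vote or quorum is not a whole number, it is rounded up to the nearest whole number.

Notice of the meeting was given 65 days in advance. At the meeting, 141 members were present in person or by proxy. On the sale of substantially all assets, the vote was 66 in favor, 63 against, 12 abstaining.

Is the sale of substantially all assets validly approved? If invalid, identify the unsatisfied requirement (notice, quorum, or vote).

Valid — all requirements satisfied.

Notice: 65 days given; 60 required. Satisfied.
Quorum: 15% of 935 = 140.25, rounded up to 141; 141 present. Satisfied.
Vote: requires a majority of the votes cast (141 − 12 abstaining = 129); a majority of 129 is 65, so 65 needed; 66 in favor. Satisfied.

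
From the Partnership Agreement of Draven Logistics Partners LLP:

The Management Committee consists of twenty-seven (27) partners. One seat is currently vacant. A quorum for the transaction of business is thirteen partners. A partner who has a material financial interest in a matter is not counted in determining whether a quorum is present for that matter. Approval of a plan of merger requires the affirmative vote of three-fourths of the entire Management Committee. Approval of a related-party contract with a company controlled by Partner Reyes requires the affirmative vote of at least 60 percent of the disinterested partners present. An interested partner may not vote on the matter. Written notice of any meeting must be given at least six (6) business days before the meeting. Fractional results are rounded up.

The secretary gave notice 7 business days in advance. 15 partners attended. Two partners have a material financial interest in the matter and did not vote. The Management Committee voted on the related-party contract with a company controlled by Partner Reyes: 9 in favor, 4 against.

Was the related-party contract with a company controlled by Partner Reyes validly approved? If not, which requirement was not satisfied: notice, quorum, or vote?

Valid — all requirements satisfied.

Notice: 7 business days given; 6 required (7 ≥ 6). Satisfied.
Quorum: 15 present, but the 2 interested partners do not count, leaving 13. Quorum is 13. Satisfied.
Vote: the related-party contract with a company controlled by Partner Reyes requires three-fifths of the disinterested partners present (15 − 2 = 13). 3/5 of 13 = 7.80, rounded up to 8, so 8 affirmative votes are needed; 9 voted in favor. Satisfied.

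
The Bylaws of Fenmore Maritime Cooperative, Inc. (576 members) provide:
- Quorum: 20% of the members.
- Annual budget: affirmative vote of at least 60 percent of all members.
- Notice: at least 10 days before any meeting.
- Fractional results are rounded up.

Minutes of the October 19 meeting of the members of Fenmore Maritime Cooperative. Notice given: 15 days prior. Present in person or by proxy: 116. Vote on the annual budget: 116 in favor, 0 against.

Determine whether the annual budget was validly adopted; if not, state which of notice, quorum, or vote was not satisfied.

Notice: 15 days given; 10 required. Satisfied.
Quorum: 20% of 576 = 115.20, rounded up to 116; 116 present. Satisfied.
Vote: requires three-fifths of all members (576); 3/5 of 576 = 345.60, rounded up to 346, so 346 needed; 116 in favor. Not satisfied.

Invalid — vote requirement not satisfied.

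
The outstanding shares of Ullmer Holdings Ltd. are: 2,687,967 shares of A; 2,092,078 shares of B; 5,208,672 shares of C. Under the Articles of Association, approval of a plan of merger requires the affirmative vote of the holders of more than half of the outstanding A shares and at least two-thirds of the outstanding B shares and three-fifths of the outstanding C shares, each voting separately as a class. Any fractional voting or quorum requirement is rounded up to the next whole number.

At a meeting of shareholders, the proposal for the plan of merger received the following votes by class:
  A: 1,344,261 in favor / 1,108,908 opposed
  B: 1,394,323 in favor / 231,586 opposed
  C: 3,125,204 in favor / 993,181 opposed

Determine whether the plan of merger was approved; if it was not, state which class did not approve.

Not approved — the B shares did not give the required vote.

A: a majority of 2687967 is 1343984; 1,343,984 required, 1,344,261 in favor — approved.
B: 2/3 of 2092078 = 1394718.67, rounded up to 1394719; 1,394,719 required, 1,394,323 in favor — not approved.
C: 3/5 of 5208672 = 3125203.20, rounded up to 3125204; 3,125,204 required, 3,125,204 in favor — approved.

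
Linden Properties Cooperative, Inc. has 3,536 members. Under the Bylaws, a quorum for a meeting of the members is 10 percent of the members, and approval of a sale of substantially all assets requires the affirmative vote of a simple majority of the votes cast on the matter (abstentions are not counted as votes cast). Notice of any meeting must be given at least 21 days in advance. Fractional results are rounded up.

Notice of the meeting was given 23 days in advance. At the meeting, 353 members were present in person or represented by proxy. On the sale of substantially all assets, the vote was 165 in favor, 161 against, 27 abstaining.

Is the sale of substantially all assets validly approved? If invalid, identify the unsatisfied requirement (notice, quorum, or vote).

Invalid — quorum requirement not satisfied.

Notice: 23 days given; 21 required. Satisfied.
Quorum: 10% of 3,536 = 353.60, rounded up to 354; 353 present. Not satisfied.
Vote: requires a majority of the votes cast (353 − 27 abstaining = 326); a majority of 326 is 164, so 164 needed; 165 in favor. Satisfied.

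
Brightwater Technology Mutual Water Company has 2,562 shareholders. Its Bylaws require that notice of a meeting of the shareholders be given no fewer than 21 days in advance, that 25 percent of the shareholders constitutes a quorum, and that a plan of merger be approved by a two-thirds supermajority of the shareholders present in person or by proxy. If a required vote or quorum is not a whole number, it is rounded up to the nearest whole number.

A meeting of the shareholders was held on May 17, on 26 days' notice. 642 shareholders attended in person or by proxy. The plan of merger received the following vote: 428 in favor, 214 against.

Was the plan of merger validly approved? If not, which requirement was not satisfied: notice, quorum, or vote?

Notice: 26 days given; 21 required. Satisfied.
Quorum: 25% of 2,562 = 640.50, rounded up to 641; 642 present. Satisfied.
Vote: requires two-thirds of those present (642); 2/3 of 642 = 428, so 428 needed; 428 in favor. Satisfied.

Valid — all requirements satisfied.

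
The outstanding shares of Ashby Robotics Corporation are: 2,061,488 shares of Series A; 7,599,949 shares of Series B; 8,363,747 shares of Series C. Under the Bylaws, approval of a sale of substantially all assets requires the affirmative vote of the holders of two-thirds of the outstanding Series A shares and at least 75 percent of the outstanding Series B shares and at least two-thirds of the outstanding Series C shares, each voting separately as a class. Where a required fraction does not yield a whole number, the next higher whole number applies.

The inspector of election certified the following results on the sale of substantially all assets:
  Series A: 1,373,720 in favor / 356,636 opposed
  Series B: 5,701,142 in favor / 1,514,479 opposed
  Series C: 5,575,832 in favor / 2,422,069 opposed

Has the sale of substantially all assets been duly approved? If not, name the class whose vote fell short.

Series A: 2/3 of 2061488 = 1374325.33, rounded up to 1374326; 1,374,326 required, 1,373,720 in favor — not approved.
Series B: 3/4 of 7599949 = 5699961.75, rounded up to 5699962; 5,699,962 required, 5,701,142 in favor — approved.
Series C: 2/3 of 8363747 = 5575831.33, rounded up to 5575832; 5,575,832 required, 5,575,832 in favor — approved.

Not approved — the Series A shares did not give the required vote.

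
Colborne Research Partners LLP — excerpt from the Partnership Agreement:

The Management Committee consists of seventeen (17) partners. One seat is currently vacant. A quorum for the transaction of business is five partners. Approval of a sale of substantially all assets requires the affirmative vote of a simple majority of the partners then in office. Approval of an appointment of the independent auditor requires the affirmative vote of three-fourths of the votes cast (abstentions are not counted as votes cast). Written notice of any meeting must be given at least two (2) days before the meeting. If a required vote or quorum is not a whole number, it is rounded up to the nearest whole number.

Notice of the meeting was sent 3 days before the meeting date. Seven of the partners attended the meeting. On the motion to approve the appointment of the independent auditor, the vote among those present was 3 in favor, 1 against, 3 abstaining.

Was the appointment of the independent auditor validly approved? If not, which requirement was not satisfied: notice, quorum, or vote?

Notice: 3 days given; 2 required (3 ≥ 2). Satisfied.
Quorum: 7 present; quorum is 5. Satisfied.
Vote: the appointment of the independent auditor requires three-fourths of the votes cast (7 present − 3 abstaining = 4). 3/4 of 4 = 3, so 3 affirmative votes are needed; 3 voted in favor. Satisfied.

Valid — all requirements satisfied.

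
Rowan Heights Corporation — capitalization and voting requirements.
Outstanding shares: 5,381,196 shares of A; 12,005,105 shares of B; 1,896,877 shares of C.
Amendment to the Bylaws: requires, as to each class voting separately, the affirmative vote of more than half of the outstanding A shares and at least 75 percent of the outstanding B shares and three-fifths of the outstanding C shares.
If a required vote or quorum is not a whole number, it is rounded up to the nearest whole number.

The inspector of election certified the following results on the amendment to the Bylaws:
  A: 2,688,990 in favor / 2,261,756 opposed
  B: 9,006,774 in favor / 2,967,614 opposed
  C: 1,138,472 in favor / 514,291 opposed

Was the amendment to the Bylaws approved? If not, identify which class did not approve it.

A: a majority of 5381196 is 2690599; 2,690,599 required, 2,688,990 in favor — not approved.
B: 3/4 of 12005105 = 9003828.75, rounded up to 9003829; 9,003,829 required, 9,006,774 in favor — approved.
C: 3/5 of 1896877 = 1138126.20, rounded up to 1138127; 1,138,127 required, 1,138,472 in favor — approved.

Not approved — the A shares did not give the required vote.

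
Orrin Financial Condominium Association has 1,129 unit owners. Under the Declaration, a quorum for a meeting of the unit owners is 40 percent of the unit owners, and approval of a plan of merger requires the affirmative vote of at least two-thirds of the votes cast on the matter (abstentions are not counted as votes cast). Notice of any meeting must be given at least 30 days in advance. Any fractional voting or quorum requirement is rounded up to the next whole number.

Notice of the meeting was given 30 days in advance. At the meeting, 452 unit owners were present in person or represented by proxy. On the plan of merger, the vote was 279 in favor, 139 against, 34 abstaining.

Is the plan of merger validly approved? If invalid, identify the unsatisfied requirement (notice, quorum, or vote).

Valid — all requirements satisfied.

Notice: 30 days given; 30 required. Satisfied.
Quorum: 40% of 1,129 = 451.60, rounded up to 452; 452 present. Satisfied.
Vote: requires two-thirds of the votes cast (452 − 34 abstaining = 418); 2/3 of 418 = 278.67, rounded up to 279, so 279 needed; 279 in favor. Satisfied.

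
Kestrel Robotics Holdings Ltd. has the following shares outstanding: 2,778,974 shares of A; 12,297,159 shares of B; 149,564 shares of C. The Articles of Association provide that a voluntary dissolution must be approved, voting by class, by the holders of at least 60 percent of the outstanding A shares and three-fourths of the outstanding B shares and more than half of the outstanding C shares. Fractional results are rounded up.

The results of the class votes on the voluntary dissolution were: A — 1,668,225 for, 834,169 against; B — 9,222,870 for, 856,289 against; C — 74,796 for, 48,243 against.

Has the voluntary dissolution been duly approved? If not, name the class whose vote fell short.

Approved — every class gave the required vote.

A: 3/5 of 2778974 = 1667384.40, rounded up to 1667385; 1,667,385 required, 1,668,225 in favor — approved.
B: 3/4 of 12297159 = 9222869.25, rounded up to 9222870; 9,222,870 required, 9,222,870 in favor — approved.
C: a majority of 149564 is 74783; 74,783 required, 74,796 in favor — approved.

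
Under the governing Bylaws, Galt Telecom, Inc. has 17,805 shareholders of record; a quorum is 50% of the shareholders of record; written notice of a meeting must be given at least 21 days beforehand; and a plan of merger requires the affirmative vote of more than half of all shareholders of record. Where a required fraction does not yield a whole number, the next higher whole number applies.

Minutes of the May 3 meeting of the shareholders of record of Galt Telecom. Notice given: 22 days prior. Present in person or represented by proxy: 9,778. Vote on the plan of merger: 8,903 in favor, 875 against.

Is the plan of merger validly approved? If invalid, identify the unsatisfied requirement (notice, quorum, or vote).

Notice: 22 days given; 21 required. Satisfied.
Quorum: 50% of 17,805 = 8,902.50, rounded up to 8,903; 9,778 present. Satisfied.
Vote: requires a majority of all shareholders of record (17,805); a majority of 17805 is 8903, so 8,903 needed; 8,903 in favor. Satisfied.

Valid — all requirements satisfied.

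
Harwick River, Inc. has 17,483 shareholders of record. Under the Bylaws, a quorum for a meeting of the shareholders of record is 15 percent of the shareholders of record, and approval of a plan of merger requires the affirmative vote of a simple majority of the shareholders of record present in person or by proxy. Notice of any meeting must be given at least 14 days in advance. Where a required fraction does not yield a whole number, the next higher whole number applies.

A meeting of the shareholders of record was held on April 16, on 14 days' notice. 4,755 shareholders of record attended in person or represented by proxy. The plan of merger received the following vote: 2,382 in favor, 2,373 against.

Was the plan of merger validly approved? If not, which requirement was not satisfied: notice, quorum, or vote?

Notice: 14 days given; 14 required. Satisfied.
Quorum: 15% of 17,483 = 2,622.45, rounded up to 2,623; 4,755 present. Satisfied.
Vote: requires a majority of those present (4,755); a majority of 4755 is 2378, so 2,378 needed; 2,382 in favor. Satisfied.

Valid — all requirements satisfied.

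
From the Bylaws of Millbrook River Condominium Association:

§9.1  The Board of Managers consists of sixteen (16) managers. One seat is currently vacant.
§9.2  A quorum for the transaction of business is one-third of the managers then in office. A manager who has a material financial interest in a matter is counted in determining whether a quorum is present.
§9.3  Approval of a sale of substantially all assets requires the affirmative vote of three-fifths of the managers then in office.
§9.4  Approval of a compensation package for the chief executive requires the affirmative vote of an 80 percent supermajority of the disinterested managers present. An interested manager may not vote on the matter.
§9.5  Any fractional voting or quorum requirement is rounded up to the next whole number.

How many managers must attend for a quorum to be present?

1/3 of 15 = 5.

5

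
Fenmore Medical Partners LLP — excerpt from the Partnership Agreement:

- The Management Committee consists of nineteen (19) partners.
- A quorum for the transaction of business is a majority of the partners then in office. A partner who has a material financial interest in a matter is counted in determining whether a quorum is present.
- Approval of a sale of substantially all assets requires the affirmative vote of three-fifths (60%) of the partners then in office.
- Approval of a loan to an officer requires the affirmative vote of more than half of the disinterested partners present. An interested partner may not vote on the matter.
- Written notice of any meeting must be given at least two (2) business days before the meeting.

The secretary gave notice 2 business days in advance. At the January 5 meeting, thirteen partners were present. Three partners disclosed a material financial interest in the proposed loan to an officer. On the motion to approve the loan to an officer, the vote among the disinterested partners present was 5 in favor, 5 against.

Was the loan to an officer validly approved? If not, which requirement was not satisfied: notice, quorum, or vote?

Invalid — vote requirement not satisfied.

Notice: 2 business days given; 2 required (2 ≥ 2). Satisfied.
Quorum: 13 present (interested partners count toward quorum); quorum is 10. Satisfied.
Vote: the loan to an officer requires a majority of the disinterested partners present (13 − 3 = 10). A majority of 10 is 6, so 6 affirmative votes are needed; 5 voted in favor. Not satisfied.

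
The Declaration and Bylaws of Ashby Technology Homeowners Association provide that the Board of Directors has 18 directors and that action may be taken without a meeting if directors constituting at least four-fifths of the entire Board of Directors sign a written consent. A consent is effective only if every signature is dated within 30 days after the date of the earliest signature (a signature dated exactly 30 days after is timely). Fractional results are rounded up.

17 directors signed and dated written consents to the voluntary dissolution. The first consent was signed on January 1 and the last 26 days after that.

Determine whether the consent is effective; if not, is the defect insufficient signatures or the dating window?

Effective — both the signature and dating-window requirements are satisfied.

Signatures required: at least four-fifths of 18 — 4/5 of 18 = 14.40, rounded up to 15, so 15 needed; 17 signed. Sufficient.
Dating window: the latest signature is 26 days after the earliest; the limit is 30 days. Within the window.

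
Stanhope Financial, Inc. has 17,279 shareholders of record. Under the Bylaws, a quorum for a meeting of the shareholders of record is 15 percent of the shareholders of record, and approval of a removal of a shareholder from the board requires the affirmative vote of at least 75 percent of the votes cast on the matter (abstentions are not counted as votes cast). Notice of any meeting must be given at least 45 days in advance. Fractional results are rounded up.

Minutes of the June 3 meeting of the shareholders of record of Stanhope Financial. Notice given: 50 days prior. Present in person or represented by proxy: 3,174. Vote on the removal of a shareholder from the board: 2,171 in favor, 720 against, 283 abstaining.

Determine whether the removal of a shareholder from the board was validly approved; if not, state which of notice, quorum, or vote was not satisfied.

Notice: 50 days given; 45 required. Satisfied.
Quorum: 15% of 17,279 = 2,591.85, rounded up to 2,592; 3,174 present. Satisfied.
Vote: requires three-fourths of the votes cast (3,174 − 283 abstaining = 2,891); 3/4 of 2891 = 2168.25, rounded up to 2169, so 2,169 needed; 2,171 in favor. Satisfied.

Valid — all requirements satisfied.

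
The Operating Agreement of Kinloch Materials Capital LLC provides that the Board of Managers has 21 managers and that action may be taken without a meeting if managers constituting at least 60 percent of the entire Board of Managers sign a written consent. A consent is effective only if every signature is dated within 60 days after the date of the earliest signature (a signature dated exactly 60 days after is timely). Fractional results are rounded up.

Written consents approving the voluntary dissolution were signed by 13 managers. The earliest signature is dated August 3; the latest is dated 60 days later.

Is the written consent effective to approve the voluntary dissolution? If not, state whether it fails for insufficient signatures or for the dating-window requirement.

Effective — both the signature and dating-window requirements are satisfied.

Signatures required: at least 60 percent of 21 — 3/5 of 21 = 12.60, rounded up to 13, so 13 needed; 13 signed. Sufficient.
Dating window: the latest signature is 60 days after the earliest; the limit is 60 days. Within the window.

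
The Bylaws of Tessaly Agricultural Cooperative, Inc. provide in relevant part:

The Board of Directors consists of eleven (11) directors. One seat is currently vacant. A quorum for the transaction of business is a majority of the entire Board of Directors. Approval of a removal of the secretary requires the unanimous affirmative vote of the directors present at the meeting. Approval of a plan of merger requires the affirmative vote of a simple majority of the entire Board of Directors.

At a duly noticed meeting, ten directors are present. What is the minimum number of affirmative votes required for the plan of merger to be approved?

6

The plan of merger requires a majority of the entire Board of Directors (11).
A majority of 11 is 6.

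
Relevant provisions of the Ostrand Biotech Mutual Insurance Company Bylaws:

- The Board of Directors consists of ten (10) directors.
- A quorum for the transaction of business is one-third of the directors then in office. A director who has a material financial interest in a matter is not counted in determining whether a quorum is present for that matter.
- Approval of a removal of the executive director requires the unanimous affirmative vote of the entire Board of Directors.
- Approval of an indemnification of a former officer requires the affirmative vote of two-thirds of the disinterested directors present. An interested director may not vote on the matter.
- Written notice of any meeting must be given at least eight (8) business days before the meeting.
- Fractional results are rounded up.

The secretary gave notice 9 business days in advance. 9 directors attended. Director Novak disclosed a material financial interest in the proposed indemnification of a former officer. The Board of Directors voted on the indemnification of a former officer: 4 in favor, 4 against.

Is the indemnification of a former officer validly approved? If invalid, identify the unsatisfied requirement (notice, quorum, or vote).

Notice: 9 business days given; 8 required (9 ≥ 8). Satisfied.
Quorum: 9 present, but the 1 interested director does not count, leaving 8. Quorum is 4. Satisfied.
Vote: the indemnification of a former officer requires two-thirds of the disinterested directors present (9 − 1 = 8). 2/3 of 8 = 5.33, rounded up to 6, so 6 affirmative votes are needed; 4 voted in favor. Not satisfied.

Invalid — vote requirement not satisfied.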